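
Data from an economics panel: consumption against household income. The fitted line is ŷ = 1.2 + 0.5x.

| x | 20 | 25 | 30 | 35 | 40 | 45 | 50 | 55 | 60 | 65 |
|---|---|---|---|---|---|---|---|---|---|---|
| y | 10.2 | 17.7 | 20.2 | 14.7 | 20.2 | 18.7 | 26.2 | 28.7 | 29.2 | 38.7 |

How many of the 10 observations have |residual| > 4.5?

2

x=20: ŷ = 1.2 + 0.5·20 = 11.2; r = 10.2 − 11.2 = -1
x=25: ŷ = 1.2 + 0.5·25 = 13.7; r = 17.7 − 13.7 = 4
x=30: ŷ = 1.2 + 0.5·30 = 16.2; r = 20.2 − 16.2 = 4
x=35: ŷ = 1.2 + 0.5·35 = 18.7; r = 14.7 − 18.7 = -4
x=40: ŷ = 1.2 + 0.5·40 = 21.2; r = 20.2 − 21.2 = -1
x=45: ŷ = 1.2 + 0.5·45 = 23.7; r = 18.7 − 23.7 = -5
x=50: ŷ = 1.2 + 0.5·50 = 26.2; r = 26.2 − 26.2 = 0
x=55: ŷ = 1.2 + 0.5·55 = 28.7; r = 28.7 − 28.7 = 0
x=60: ŷ = 1.2 + 0.5·60 = 31.2; r = 29.2 − 31.2 = -2
x=65: ŷ = 1.2 + 0.5·65 = 33.7; r = 38.7 − 33.7 = 5
|r| > 4.5: x=45 (|r|=5), x=65 (|r|=5) → 2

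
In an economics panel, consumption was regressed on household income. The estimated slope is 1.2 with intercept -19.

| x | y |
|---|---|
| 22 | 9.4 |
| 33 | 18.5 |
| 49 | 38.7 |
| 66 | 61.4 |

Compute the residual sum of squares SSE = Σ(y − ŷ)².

x=22: ŷ = -19 + 1.2·22 = 7.4; r = 9.4 − 7.4 = 2
x=33: ŷ = -19 + 1.2·33 = 20.6; r = 18.5 − 20.6 = -2.1
x=49: ŷ = -19 + 1.2·49 = 39.8; r = 38.7 − 39.8 = -1.1
x=66: ŷ = -19 + 1.2·66 = 60.2; r = 61.4 − 60.2 = 1.2
SSE = 4 + 4.41 + 1.21 + 1.44 = 11.06

SSE = 11.06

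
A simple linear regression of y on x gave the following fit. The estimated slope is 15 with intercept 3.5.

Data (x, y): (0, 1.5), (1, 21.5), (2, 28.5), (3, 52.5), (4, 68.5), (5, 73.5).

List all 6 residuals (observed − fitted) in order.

x=0: ŷ = 3.5 + 15·0 = 3.5; r = 1.5 − 3.5 = -2
x=1: ŷ = 3.5 + 15·1 = 18.5; r = 21.5 − 18.5 = 3
x=2: ŷ = 3.5 + 15·2 = 33.5; r = 28.5 − 33.5 = -5
x=3: ŷ = 3.5 + 15·3 = 48.5; r = 52.5 − 48.5 = 4
x=4: ŷ = 3.5 + 15·4 = 63.5; r = 68.5 − 63.5 = 5
x=5: ŷ = 3.5 + 15·5 = 78.5; r = 73.5 − 78.5 = -5

-2, 3, -5, 4, 5, -5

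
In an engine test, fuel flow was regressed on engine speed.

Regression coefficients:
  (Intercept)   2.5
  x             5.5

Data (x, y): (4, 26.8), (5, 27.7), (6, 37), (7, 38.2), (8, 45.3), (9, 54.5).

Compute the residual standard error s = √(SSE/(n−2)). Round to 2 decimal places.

s = 2.66

x=4: ŷ = 2.5 + 5.5·4 = 24.5; e = 26.8 − 24.5 = 2.3
x=5: ŷ = 2.5 + 5.5·5 = 30; e = 27.7 − 30 = -2.3
x=6: ŷ = 2.5 + 5.5·6 = 35.5; e = 37 − 35.5 = 1.5
x=7: ŷ = 2.5 + 5.5·7 = 41; e = 38.2 − 41 = -2.8
x=8: ŷ = 2.5 + 5.5·8 = 46.5; e = 45.3 − 46.5 = -1.2
x=9: ŷ = 2.5 + 5.5·9 = 52; e = 54.5 − 52 = 2.5
SSE = 5.29 + 5.29 + 2.25 + 7.84 + 1.44 + 6.25 = 28.36
s = √(28.36/4) = √7.09 ≈ 2.66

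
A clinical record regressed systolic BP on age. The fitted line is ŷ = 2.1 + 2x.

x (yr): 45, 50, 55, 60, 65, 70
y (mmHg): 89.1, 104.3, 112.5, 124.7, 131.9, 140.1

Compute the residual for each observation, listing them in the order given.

x=45: ŷ = 2.1 + 2·45 = 92.1; r = 89.1 − 92.1 = -3
x=50: ŷ = 2.1 + 2·50 = 102.1; r = 104.3 − 102.1 = 2.2
x=55: ŷ = 2.1 + 2·55 = 112.1; r = 112.5 − 112.1 = 0.4
x=60: ŷ = 2.1 + 2·60 = 122.1; r = 124.7 − 122.1 = 2.6
x=65: ŷ = 2.1 + 2·65 = 132.1; r = 131.9 − 132.1 = -0.2
x=70: ŷ = 2.1 + 2·70 = 142.1; r = 140.1 − 142.1 = -2

-3, 2.2, 0.4, 2.6, -0.2, -2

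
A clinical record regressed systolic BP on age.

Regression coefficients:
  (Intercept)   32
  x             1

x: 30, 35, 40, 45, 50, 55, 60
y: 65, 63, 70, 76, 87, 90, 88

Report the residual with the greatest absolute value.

e = 5

x=30: ŷ = 32 + 30 = 62; e = 65 − 62 = 3
x=35: ŷ = 32 + 35 = 67; e = 63 − 67 = -4
x=40: ŷ = 32 + 40 = 72; e = 70 − 72 = -2
x=45: ŷ = 32 + 45 = 77; e = 76 − 77 = -1
x=50: ŷ = 32 + 50 = 82; e = 87 − 82 = 5
x=55: ŷ = 32 + 55 = 87; e = 90 − 87 = 3
x=60: ŷ = 32 + 60 = 92; e = 88 − 92 = -4
Largest |e| is 5 at x = 50, residual 5.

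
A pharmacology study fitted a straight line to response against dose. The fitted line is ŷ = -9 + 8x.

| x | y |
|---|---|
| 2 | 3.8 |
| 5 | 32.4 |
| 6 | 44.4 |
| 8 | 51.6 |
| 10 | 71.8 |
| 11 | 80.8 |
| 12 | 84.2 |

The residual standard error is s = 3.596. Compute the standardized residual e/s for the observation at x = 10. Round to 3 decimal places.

ŷ = -9 + 8·10 = 71
e = 71.8 − 71 = 0.8
e/s = 0.8 / 3.596 = 0.222

0.222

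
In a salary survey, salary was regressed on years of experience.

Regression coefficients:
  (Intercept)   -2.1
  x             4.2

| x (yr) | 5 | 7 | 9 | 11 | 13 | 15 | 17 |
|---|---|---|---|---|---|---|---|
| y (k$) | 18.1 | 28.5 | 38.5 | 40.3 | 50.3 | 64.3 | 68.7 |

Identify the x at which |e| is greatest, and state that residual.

x = 11, e = -3.8

x=5: ŷ = -2.1 + 4.2·5 = 18.9; e = 18.1 − 18.9 = -0.8
x=7: ŷ = -2.1 + 4.2·7 = 27.3; e = 28.5 − 27.3 = 1.2
x=9: ŷ = -2.1 + 4.2·9 = 35.7; e = 38.5 − 35.7 = 2.8
x=11: ŷ = -2.1 + 4.2·11 = 44.1; e = 40.3 − 44.1 = -3.8
x=13: ŷ = -2.1 + 4.2·13 = 52.5; e = 50.3 − 52.5 = -2.2
x=15: ŷ = -2.1 + 4.2·15 = 60.9; e = 64.3 − 60.9 = 3.4
x=17: ŷ = -2.1 + 4.2·17 = 69.3; e = 68.7 − 69.3 = -0.6
Largest |e| is 3.8 at x = 11, residual -3.8.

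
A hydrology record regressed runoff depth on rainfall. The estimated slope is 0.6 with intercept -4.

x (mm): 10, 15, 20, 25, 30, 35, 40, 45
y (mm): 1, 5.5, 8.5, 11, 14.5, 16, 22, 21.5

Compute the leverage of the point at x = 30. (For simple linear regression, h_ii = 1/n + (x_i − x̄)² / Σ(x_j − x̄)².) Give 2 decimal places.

x̄ = (10 + 15 + 20 + 25 + 30 + 35 + 40 + 45)/8 = 27.5
Σ(x − x̄)² = 306.25 + 156.25 + 56.25 + 6.25 + 6.25 + 56.25 + 156.25 + 306.25 = 1050
h = 1/8 + (2.5)²/1050 = 0.125 + 0.00595238 = 0.13

h = 0.13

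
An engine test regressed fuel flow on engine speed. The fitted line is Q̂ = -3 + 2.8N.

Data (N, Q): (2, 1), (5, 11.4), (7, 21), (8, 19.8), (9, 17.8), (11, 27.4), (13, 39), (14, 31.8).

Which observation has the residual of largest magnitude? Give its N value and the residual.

N=2: Q̂ = -3 + 2.8·2 = 2.6; e = 1 − 2.6 = -1.6
N=5: Q̂ = -3 + 2.8·5 = 11; e = 11.4 − 11 = 0.4
N=7: Q̂ = -3 + 2.8·7 = 16.6; e = 21 − 16.6 = 4.4
N=8: Q̂ = -3 + 2.8·8 = 19.4; e = 19.8 − 19.4 = 0.4
N=9: Q̂ = -3 + 2.8·9 = 22.2; e = 17.8 − 22.2 = -4.4
N=11: Q̂ = -3 + 2.8·11 = 27.8; e = 27.4 − 27.8 = -0.4
N=13: Q̂ = -3 + 2.8·13 = 33.4; e = 39 − 33.4 = 5.6
N=14: Q̂ = -3 + 2.8·14 = 36.2; e = 31.8 − 36.2 = -4.4
Largest |e| is 5.6 at N = 13, residual 5.6.

N = 13, e = 5.6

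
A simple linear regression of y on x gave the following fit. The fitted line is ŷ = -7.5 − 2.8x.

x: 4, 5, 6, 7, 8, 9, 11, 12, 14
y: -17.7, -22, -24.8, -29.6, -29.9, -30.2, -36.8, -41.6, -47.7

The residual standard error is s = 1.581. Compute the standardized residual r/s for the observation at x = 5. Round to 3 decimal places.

ŷ = -7.5 − 2.8·5 = -21.5
r = -22 − (-21.5) = -0.5
r/s = -0.5 / 1.581 = -0.316

-0.316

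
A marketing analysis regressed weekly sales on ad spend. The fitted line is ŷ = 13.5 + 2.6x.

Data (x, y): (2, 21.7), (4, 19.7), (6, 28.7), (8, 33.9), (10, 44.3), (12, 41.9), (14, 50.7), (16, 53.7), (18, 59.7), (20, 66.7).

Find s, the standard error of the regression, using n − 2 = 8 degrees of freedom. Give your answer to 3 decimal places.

s = 2.789

x=2: ŷ = 13.5 + 2.6·2 = 18.7; e = 21.7 − 18.7 = 3
x=4: ŷ = 13.5 + 2.6·4 = 23.9; e = 19.7 − 23.9 = -4.2
x=6: ŷ = 13.5 + 2.6·6 = 29.1; e = 28.7 − 29.1 = -0.4
x=8: ŷ = 13.5 + 2.6·8 = 34.3; e = 33.9 − 34.3 = -0.4
x=10: ŷ = 13.5 + 2.6·10 = 39.5; e = 44.3 − 39.5 = 4.8
x=12: ŷ = 13.5 + 2.6·12 = 44.7; e = 41.9 − 44.7 = -2.8
x=14: ŷ = 13.5 + 2.6·14 = 49.9; e = 50.7 − 49.9 = 0.8
x=16: ŷ = 13.5 + 2.6·16 = 55.1; e = 53.7 − 55.1 = -1.4
x=18: ŷ = 13.5 + 2.6·18 = 60.3; e = 59.7 − 60.3 = -0.6
x=20: ŷ = 13.5 + 2.6·20 = 65.5; e = 66.7 − 65.5 = 1.2
SSE = 9 + 17.64 + 0.16 + 0.16 + 23.04 + 7.84 + 0.64 + 1.96 + 0.36 + 1.44 = 62.24
s = √(62.24/8) = √7.78 ≈ 2.789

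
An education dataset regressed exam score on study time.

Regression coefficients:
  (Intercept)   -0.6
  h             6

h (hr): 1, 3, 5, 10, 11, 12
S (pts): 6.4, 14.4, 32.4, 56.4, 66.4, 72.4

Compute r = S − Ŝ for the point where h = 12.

r = 1

Ŝ = -0.6 + 6·12 = 71.4
r = 72.4 − 71.4 = 1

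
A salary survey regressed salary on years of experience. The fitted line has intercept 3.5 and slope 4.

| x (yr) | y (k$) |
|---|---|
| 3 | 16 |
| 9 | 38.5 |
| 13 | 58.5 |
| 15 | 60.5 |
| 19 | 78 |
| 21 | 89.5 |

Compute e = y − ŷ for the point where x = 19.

e = -1.5

ŷ = 3.5 + 4·19 = 79.5
e = 78 − 79.5 = -1.5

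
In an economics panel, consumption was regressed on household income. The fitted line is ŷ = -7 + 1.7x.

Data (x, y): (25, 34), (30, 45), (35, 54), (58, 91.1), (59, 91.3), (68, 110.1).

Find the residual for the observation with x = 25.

ŷ = -7 + 1.7·25 = 35.5
e = 34 − 35.5 = -1.5

e = -1.5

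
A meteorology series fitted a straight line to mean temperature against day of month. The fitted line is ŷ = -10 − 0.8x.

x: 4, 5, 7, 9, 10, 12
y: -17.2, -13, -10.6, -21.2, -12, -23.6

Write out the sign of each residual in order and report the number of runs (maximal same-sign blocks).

x=4: ŷ = -10 − 0.8·4 = -13.2; e = -17.2 − (-13.2) = -4
x=5: ŷ = -10 − 0.8·5 = -14; e = -13 − (-14) = 1
x=7: ŷ = -10 − 0.8·7 = -15.6; e = -10.6 − (-15.6) = 5
x=9: ŷ = -10 − 0.8·9 = -17.2; e = -21.2 − (-17.2) = -4
x=10: ŷ = -10 − 0.8·10 = -18; e = -12 − (-18) = 6
x=12: ŷ = -10 − 0.8·12 = -19.6; e = -23.6 − (-19.6) = -4
Signs: − + + − + −
Runs: −×1, +×2, −×1, +×1, −×1 → 5

5 runs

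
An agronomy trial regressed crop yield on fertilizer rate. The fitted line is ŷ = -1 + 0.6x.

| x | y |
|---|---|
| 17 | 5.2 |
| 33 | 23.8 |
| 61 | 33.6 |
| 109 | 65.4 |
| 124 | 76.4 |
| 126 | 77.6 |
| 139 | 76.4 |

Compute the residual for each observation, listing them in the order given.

-4, 5, -2, 1, 3, 3, -6

x=17: ŷ = -1 + 0.6·17 = 9.2; e = 5.2 − 9.2 = -4
x=33: ŷ = -1 + 0.6·33 = 18.8; e = 23.8 − 18.8 = 5
x=61: ŷ = -1 + 0.6·61 = 35.6; e = 33.6 − 35.6 = -2
x=109: ŷ = -1 + 0.6·109 = 64.4; e = 65.4 − 64.4 = 1
x=124: ŷ = -1 + 0.6·124 = 73.4; e = 76.4 − 73.4 = 3
x=126: ŷ = -1 + 0.6·126 = 74.6; e = 77.6 − 74.6 = 3
x=139: ŷ = -1 + 0.6·139 = 82.4; e = 76.4 − 82.4 = -6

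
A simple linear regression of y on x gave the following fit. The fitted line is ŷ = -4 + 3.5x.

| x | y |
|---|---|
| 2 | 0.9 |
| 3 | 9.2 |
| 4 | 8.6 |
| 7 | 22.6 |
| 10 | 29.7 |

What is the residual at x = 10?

ŷ = -4 + 3.5·10 = 31
e = 29.7 − 31 = -1.3

e = -1.3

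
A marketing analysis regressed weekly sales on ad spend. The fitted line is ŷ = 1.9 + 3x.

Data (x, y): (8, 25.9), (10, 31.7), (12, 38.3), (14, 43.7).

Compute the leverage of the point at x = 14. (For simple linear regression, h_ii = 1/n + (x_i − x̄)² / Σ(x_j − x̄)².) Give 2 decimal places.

h = 0.70

x̄ = (8 + 10 + 12 + 14)/4 = 11
Σ(x − x̄)² = 9 + 1 + 1 + 9 = 20
h = 1/4 + (3)²/20 = 0.25 + 0.45 = 0.70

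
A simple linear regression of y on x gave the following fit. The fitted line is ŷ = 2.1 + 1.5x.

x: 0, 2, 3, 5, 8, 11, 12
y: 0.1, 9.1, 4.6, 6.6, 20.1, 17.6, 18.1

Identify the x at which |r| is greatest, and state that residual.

x=0: ŷ = 2.1 + 1.5·0 = 2.1; r = 0.1 − 2.1 = -2
x=2: ŷ = 2.1 + 1.5·2 = 5.1; r = 9.1 − 5.1 = 4
x=3: ŷ = 2.1 + 1.5·3 = 6.6; r = 4.6 − 6.6 = -2
x=5: ŷ = 2.1 + 1.5·5 = 9.6; r = 6.6 − 9.6 = -3
x=8: ŷ = 2.1 + 1.5·8 = 14.1; r = 20.1 − 14.1 = 6
x=11: ŷ = 2.1 + 1.5·11 = 18.6; r = 17.6 − 18.6 = -1
x=12: ŷ = 2.1 + 1.5·12 = 20.1; r = 18.1 − 20.1 = -2
Largest |r| is 6 at x = 8, residual 6.

x = 8, r = 6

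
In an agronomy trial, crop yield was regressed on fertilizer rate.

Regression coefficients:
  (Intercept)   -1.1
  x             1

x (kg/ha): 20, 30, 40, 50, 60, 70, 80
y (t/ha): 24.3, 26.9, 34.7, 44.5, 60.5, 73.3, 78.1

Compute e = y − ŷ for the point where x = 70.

e = 4.4

ŷ = -1.1 + 70 = 68.9
e = 73.3 − 68.9 = 4.4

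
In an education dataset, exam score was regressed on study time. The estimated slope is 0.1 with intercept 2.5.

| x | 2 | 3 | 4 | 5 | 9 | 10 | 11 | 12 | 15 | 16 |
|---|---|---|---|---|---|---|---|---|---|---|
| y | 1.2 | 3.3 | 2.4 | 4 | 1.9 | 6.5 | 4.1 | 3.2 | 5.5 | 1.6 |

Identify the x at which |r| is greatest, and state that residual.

x=2: ŷ = 2.5 + 0.1·2 = 2.7; r = 1.2 − 2.7 = -1.5
x=3: ŷ = 2.5 + 0.1·3 = 2.8; r = 3.3 − 2.8 = 0.5
x=4: ŷ = 2.5 + 0.1·4 = 2.9; r = 2.4 − 2.9 = -0.5
x=5: ŷ = 2.5 + 0.1·5 = 3; r = 4 − 3 = 1
x=9: ŷ = 2.5 + 0.1·9 = 3.4; r = 1.9 − 3.4 = -1.5
x=10: ŷ = 2.5 + 0.1·10 = 3.5; r = 6.5 − 3.5 = 3
x=11: ŷ = 2.5 + 0.1·11 = 3.6; r = 4.1 − 3.6 = 0.5
x=12: ŷ = 2.5 + 0.1·12 = 3.7; r = 3.2 − 3.7 = -0.5
x=15: ŷ = 2.5 + 0.1·15 = 4; r = 5.5 − 4 = 1.5
x=16: ŷ = 2.5 + 0.1·16 = 4.1; r = 1.6 − 4.1 = -2.5
Largest |r| is 3 at x = 10, residual 3.

x = 10, r = 3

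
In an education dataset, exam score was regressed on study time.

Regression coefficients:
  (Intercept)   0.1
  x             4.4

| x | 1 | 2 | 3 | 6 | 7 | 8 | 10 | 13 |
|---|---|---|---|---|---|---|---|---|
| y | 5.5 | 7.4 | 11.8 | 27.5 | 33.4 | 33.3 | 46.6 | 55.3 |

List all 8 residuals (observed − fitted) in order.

1, -1.5, -1.5, 1, 2.5, -2, 2.5, -2

x=1: ŷ = 0.1 + 4.4·1 = 4.5; e = 5.5 − 4.5 = 1
x=2: ŷ = 0.1 + 4.4·2 = 8.9; e = 7.4 − 8.9 = -1.5
x=3: ŷ = 0.1 + 4.4·3 = 13.3; e = 11.8 − 13.3 = -1.5
x=6: ŷ = 0.1 + 4.4·6 = 26.5; e = 27.5 − 26.5 = 1
x=7: ŷ = 0.1 + 4.4·7 = 30.9; e = 33.4 − 30.9 = 2.5
x=8: ŷ = 0.1 + 4.4·8 = 35.3; e = 33.3 − 35.3 = -2
x=10: ŷ = 0.1 + 4.4·10 = 44.1; e = 46.6 − 44.1 = 2.5
x=13: ŷ = 0.1 + 4.4·13 = 57.3; e = 55.3 − 57.3 = -2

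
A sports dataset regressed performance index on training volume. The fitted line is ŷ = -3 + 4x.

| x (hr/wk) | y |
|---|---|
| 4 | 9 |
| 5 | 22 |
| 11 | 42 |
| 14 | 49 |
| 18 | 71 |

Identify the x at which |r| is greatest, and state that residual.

x = 5, r = 5

x=4: ŷ = -3 + 4·4 = 13; r = 9 − 13 = -4
x=5: ŷ = -3 + 4·5 = 17; r = 22 − 17 = 5
x=11: ŷ = -3 + 4·11 = 41; r = 42 − 41 = 1
x=14: ŷ = -3 + 4·14 = 53; r = 49 − 53 = -4
x=18: ŷ = -3 + 4·18 = 69; r = 71 − 69 = 2
Largest |r| is 5 at x = 5, residual 5.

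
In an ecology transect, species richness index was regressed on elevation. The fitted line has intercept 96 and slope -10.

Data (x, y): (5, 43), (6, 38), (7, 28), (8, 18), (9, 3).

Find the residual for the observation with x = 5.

e = -3

ŷ = 96 − 10·5 = 46
e = 43 − 46 = -3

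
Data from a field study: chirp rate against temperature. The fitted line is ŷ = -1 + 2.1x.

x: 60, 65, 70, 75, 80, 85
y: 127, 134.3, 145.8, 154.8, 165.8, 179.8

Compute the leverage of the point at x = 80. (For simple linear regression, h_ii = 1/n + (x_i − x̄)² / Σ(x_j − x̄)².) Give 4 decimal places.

x̄ = (60 + 65 + 70 + 75 + 80 + 85)/6 = 72.5
Σ(x − x̄)² = 156.25 + 56.25 + 6.25 + 6.25 + 56.25 + 156.25 = 437.5
h = 1/6 + (7.5)²/437.5 = 0.166667 + 0.128571 = 0.2952

h = 0.2952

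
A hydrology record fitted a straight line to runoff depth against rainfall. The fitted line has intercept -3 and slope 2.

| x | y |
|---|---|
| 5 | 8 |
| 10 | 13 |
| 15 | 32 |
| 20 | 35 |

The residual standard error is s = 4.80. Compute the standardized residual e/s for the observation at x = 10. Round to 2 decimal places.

ŷ = -3 + 2·10 = 17
e = 13 − 17 = -4
e/s = -4 / 4.80 = -0.83

-0.83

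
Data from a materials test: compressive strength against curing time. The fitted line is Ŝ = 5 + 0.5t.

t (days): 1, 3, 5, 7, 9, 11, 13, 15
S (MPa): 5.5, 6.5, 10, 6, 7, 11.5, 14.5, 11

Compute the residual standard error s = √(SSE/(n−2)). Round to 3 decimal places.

t=1: Ŝ = 5 + 0.5·1 = 5.5; e = 5.5 − 5.5 = 0
t=3: Ŝ = 5 + 0.5·3 = 6.5; e = 6.5 − 6.5 = 0
t=5: Ŝ = 5 + 0.5·5 = 7.5; e = 10 − 7.5 = 2.5
t=7: Ŝ = 5 + 0.5·7 = 8.5; e = 6 − 8.5 = -2.5
t=9: Ŝ = 5 + 0.5·9 = 9.5; e = 7 − 9.5 = -2.5
t=11: Ŝ = 5 + 0.5·11 = 10.5; e = 11.5 − 10.5 = 1
t=13: Ŝ = 5 + 0.5·13 = 11.5; e = 14.5 − 11.5 = 3
t=15: Ŝ = 5 + 0.5·15 = 12.5; e = 11 − 12.5 = -1.5
SSE = 0 + 0 + 6.25 + 6.25 + 6.25 + 1 + 9 + 2.25 = 31
s = √(31/6) = √5.16667 ≈ 2.273

s = 2.273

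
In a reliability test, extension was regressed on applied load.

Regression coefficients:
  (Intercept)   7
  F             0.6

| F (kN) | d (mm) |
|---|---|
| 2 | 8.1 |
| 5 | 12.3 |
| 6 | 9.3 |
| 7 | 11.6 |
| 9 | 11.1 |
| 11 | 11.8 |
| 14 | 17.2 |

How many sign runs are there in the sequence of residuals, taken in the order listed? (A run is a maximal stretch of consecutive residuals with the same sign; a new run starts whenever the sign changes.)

F=2: ŷ = 7 + 0.6·2 = 8.2; e = 8.1 − 8.2 = -0.1
F=5: ŷ = 7 + 0.6·5 = 10; e = 12.3 − 10 = 2.3
F=6: ŷ = 7 + 0.6·6 = 10.6; e = 9.3 − 10.6 = -1.3
F=7: ŷ = 7 + 0.6·7 = 11.2; e = 11.6 − 11.2 = 0.4
F=9: ŷ = 7 + 0.6·9 = 12.4; e = 11.1 − 12.4 = -1.3
F=11: ŷ = 7 + 0.6·11 = 13.6; e = 11.8 − 13.6 = -1.8
F=14: ŷ = 7 + 0.6·14 = 15.4; e = 17.2 − 15.4 = 1.8
Signs: − + − + − − +
Runs: −×1, +×1, −×1, +×1, −×2, +×1 → 6

6 runs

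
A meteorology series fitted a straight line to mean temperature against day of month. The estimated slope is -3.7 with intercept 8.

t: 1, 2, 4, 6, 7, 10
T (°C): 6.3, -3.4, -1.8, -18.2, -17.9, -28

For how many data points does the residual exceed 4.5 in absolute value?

1

t=1: T̂ = 8 − 3.7·1 = 4.3; r = 6.3 − 4.3 = 2
t=2: T̂ = 8 − 3.7·2 = 0.6; r = -3.4 − 0.6 = -4
t=4: T̂ = 8 − 3.7·4 = -6.8; r = -1.8 − (-6.8) = 5
t=6: T̂ = 8 − 3.7·6 = -14.2; r = -18.2 − (-14.2) = -4
t=7: T̂ = 8 − 3.7·7 = -17.9; r = -17.9 − (-17.9) = 0
t=10: T̂ = 8 − 3.7·10 = -29; r = -28 − (-29) = 1
|r| > 4.5: t=4 (|r|=5) → 1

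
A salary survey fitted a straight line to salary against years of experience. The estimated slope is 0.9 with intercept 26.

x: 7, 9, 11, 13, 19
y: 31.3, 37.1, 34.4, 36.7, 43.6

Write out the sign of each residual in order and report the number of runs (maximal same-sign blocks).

4 runs

x=7: ŷ = 26 + 0.9·7 = 32.3; e = 31.3 − 32.3 = -1
x=9: ŷ = 26 + 0.9·9 = 34.1; e = 37.1 − 34.1 = 3
x=11: ŷ = 26 + 0.9·11 = 35.9; e = 34.4 − 35.9 = -1.5
x=13: ŷ = 26 + 0.9·13 = 37.7; e = 36.7 − 37.7 = -1
x=19: ŷ = 26 + 0.9·19 = 43.1; e = 43.6 − 43.1 = 0.5
Signs: − + − − +
Runs: −×1, +×1, −×2, +×1 → 4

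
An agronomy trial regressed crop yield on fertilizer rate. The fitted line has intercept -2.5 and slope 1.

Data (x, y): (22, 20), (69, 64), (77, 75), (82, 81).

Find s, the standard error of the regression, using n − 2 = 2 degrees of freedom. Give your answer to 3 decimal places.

x=22: ŷ = -2.5 + 22 = 19.5; r = 20 − 19.5 = 0.5
x=69: ŷ = -2.5 + 69 = 66.5; r = 64 − 66.5 = -2.5
x=77: ŷ = -2.5 + 77 = 74.5; r = 75 − 74.5 = 0.5
x=82: ŷ = -2.5 + 82 = 79.5; r = 81 − 79.5 = 1.5
SSE = 0.25 + 6.25 + 0.25 + 2.25 = 9
s = √(9/2) = √4.5 ≈ 2.121

s = 2.121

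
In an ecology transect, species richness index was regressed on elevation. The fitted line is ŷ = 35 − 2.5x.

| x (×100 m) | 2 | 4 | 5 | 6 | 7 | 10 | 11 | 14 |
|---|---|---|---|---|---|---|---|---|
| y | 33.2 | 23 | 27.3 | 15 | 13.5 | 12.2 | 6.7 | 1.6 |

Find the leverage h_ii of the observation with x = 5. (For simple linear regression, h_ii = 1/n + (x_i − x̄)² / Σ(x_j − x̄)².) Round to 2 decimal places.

x̄ = (2 + 4 + 5 + 6 + 7 + 10 + 11 + 14)/8 = 7.375
Σ(x − x̄)² = 28.8906 + 11.3906 + 5.64062 + 1.89062 + 0.140625 + 6.89062 + 13.1406 + 43.8906 = 111.875
h = 1/8 + (-2.375)²/111.875 = 0.125 + 0.050419 = 0.18

h = 0.18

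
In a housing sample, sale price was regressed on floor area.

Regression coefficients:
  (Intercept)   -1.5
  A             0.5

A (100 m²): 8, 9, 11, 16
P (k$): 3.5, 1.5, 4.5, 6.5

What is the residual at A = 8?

r = 1

ŷ = -1.5 + 0.5·8 = 2.5
r = 3.5 − 2.5 = 1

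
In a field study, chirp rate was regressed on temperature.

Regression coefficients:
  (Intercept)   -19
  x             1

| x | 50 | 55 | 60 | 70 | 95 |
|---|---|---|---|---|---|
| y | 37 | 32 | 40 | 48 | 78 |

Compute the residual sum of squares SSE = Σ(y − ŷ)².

SSE = 66

x=50: ŷ = -19 + 50 = 31; r = 37 − 31 = 6
x=55: ŷ = -19 + 55 = 36; r = 32 − 36 = -4
x=60: ŷ = -19 + 60 = 41; r = 40 − 41 = -1
x=70: ŷ = -19 + 70 = 51; r = 48 − 51 = -3
x=95: ŷ = -19 + 95 = 76; r = 78 − 76 = 2
SSE = 36 + 16 + 1 + 9 + 4 = 66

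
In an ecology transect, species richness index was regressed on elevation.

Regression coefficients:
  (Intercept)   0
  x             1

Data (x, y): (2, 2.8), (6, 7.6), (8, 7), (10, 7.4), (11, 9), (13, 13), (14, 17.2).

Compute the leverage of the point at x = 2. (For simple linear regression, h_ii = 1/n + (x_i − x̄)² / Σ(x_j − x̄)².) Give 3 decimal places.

h = 0.629

x̄ = (2 + 6 + 8 + 10 + 11 + 13 + 14)/7 = 9.14286
Σ(x − x̄)² = 51.0204 + 9.87755 + 1.30612 + 0.734694 + 3.44898 + 14.8776 + 23.5918 = 104.857
h = 1/7 + (-7.14286)²/104.857 = 0.142857 + 0.486571 = 0.629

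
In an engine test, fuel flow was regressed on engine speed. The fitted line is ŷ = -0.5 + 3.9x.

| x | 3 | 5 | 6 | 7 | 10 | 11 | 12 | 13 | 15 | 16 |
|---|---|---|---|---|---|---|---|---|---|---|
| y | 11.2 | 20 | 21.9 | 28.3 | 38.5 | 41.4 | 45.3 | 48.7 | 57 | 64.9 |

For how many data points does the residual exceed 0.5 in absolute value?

x=3: ŷ = -0.5 + 3.9·3 = 11.2; r = 11.2 − 11.2 = 0
x=5: ŷ = -0.5 + 3.9·5 = 19; r = 20 − 19 = 1
x=6: ŷ = -0.5 + 3.9·6 = 22.9; r = 21.9 − 22.9 = -1
x=7: ŷ = -0.5 + 3.9·7 = 26.8; r = 28.3 − 26.8 = 1.5
x=10: ŷ = -0.5 + 3.9·10 = 38.5; r = 38.5 − 38.5 = 0
x=11: ŷ = -0.5 + 3.9·11 = 42.4; r = 41.4 − 42.4 = -1
x=12: ŷ = -0.5 + 3.9·12 = 46.3; r = 45.3 − 46.3 = -1
x=13: ŷ = -0.5 + 3.9·13 = 50.2; r = 48.7 − 50.2 = -1.5
x=15: ŷ = -0.5 + 3.9·15 = 58; r = 57 − 58 = -1
x=16: ŷ = -0.5 + 3.9·16 = 61.9; r = 64.9 − 61.9 = 3
|r| > 0.5: x=5 (|r|=1), x=6 (|r|=1), x=7 (|r|=1.5), x=11 (|r|=1), x=12 (|r|=1), x=13 (|r|=1.5), x=15 (|r|=1), x=16 (|r|=3) → 8

8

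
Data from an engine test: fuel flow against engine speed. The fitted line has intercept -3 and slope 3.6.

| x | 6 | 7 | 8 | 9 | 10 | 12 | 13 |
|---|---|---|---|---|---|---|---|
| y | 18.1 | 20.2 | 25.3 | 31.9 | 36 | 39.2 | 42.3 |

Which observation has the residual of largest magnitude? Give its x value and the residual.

x=6: ŷ = -3 + 3.6·6 = 18.6; e = 18.1 − 18.6 = -0.5
x=7: ŷ = -3 + 3.6·7 = 22.2; e = 20.2 − 22.2 = -2
x=8: ŷ = -3 + 3.6·8 = 25.8; e = 25.3 − 25.8 = -0.5
x=9: ŷ = -3 + 3.6·9 = 29.4; e = 31.9 − 29.4 = 2.5
x=10: ŷ = -3 + 3.6·10 = 33; e = 36 − 33 = 3
x=12: ŷ = -3 + 3.6·12 = 40.2; e = 39.2 − 40.2 = -1
x=13: ŷ = -3 + 3.6·13 = 43.8; e = 42.3 − 43.8 = -1.5
Largest |e| is 3 at x = 10, residual 3.

x = 10, e = 3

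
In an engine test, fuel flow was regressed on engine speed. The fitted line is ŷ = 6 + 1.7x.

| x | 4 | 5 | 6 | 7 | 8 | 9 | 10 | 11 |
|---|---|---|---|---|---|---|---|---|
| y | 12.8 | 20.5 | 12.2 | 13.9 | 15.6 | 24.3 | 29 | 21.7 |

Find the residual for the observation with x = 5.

r = 6

ŷ = 6 + 1.7·5 = 14.5
r = 20.5 − 14.5 = 6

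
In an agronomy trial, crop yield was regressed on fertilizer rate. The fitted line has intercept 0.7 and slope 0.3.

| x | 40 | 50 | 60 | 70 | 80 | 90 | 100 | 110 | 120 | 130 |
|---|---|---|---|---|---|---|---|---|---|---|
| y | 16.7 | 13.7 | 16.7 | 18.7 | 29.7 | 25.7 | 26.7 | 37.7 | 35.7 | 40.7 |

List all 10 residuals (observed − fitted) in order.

4, -2, -2, -3, 5, -2, -4, 4, -1, 1

x=40: ŷ = 0.7 + 0.3·40 = 12.7; r = 16.7 − 12.7 = 4
x=50: ŷ = 0.7 + 0.3·50 = 15.7; r = 13.7 − 15.7 = -2
x=60: ŷ = 0.7 + 0.3·60 = 18.7; r = 16.7 − 18.7 = -2
x=70: ŷ = 0.7 + 0.3·70 = 21.7; r = 18.7 − 21.7 = -3
x=80: ŷ = 0.7 + 0.3·80 = 24.7; r = 29.7 − 24.7 = 5
x=90: ŷ = 0.7 + 0.3·90 = 27.7; r = 25.7 − 27.7 = -2
x=100: ŷ = 0.7 + 0.3·100 = 30.7; r = 26.7 − 30.7 = -4
x=110: ŷ = 0.7 + 0.3·110 = 33.7; r = 37.7 − 33.7 = 4
x=120: ŷ = 0.7 + 0.3·120 = 36.7; r = 35.7 − 36.7 = -1
x=130: ŷ = 0.7 + 0.3·130 = 39.7; r = 40.7 − 39.7 = 1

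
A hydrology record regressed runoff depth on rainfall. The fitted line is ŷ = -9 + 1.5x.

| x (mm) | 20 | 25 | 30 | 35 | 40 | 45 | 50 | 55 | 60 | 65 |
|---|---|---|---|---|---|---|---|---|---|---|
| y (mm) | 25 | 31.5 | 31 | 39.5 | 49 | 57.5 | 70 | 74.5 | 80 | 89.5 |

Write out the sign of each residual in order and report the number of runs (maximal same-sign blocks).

5 runs

x=20: ŷ = -9 + 1.5·20 = 21; e = 25 − 21 = 4
x=25: ŷ = -9 + 1.5·25 = 28.5; e = 31.5 − 28.5 = 3
x=30: ŷ = -9 + 1.5·30 = 36; e = 31 − 36 = -5
x=35: ŷ = -9 + 1.5·35 = 43.5; e = 39.5 − 43.5 = -4
x=40: ŷ = -9 + 1.5·40 = 51; e = 49 − 51 = -2
x=45: ŷ = -9 + 1.5·45 = 58.5; e = 57.5 − 58.5 = -1
x=50: ŷ = -9 + 1.5·50 = 66; e = 70 − 66 = 4
x=55: ŷ = -9 + 1.5·55 = 73.5; e = 74.5 − 73.5 = 1
x=60: ŷ = -9 + 1.5·60 = 81; e = 80 − 81 = -1
x=65: ŷ = -9 + 1.5·65 = 88.5; e = 89.5 − 88.5 = 1
Signs: + + − − − − + + − +
Runs: +×2, −×4, +×2, −×1, +×1 → 5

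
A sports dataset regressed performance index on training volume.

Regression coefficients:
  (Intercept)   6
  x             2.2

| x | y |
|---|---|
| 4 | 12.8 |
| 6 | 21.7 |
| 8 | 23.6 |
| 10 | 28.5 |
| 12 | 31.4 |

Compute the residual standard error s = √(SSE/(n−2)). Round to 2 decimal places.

s = 1.96

x=4: ŷ = 6 + 2.2·4 = 14.8; e = 12.8 − 14.8 = -2
x=6: ŷ = 6 + 2.2·6 = 19.2; e = 21.7 − 19.2 = 2.5
x=8: ŷ = 6 + 2.2·8 = 23.6; e = 23.6 − 23.6 = 0
x=10: ŷ = 6 + 2.2·10 = 28; e = 28.5 − 28 = 0.5
x=12: ŷ = 6 + 2.2·12 = 32.4; e = 31.4 − 32.4 = -1
SSE = 4 + 6.25 + 0 + 0.25 + 1 = 11.5
s = √(11.5/3) = √3.83333 ≈ 1.96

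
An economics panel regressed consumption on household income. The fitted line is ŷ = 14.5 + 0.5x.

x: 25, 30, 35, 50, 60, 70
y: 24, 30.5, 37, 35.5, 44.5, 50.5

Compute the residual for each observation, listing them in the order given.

-3, 1, 5, -4, 0, 1

x=25: ŷ = 14.5 + 0.5·25 = 27; e = 24 − 27 = -3
x=30: ŷ = 14.5 + 0.5·30 = 29.5; e = 30.5 − 29.5 = 1
x=35: ŷ = 14.5 + 0.5·35 = 32; e = 37 − 32 = 5
x=50: ŷ = 14.5 + 0.5·50 = 39.5; e = 35.5 − 39.5 = -4
x=60: ŷ = 14.5 + 0.5·60 = 44.5; e = 44.5 − 44.5 = 0
x=70: ŷ = 14.5 + 0.5·70 = 49.5; e = 50.5 − 49.5 = 1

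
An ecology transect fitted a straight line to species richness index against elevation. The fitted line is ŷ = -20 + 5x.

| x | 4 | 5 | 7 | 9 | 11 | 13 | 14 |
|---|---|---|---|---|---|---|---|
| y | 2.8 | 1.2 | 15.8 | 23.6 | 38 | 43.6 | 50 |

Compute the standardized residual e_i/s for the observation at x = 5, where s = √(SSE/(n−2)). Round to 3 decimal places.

x=4: ŷ = -20 + 5·4 = 0; e = 2.8 − 0 = 2.8
x=5: ŷ = -20 + 5·5 = 5; e = 1.2 − 5 = -3.8
x=7: ŷ = -20 + 5·7 = 15; e = 15.8 − 15 = 0.8
x=9: ŷ = -20 + 5·9 = 25; e = 23.6 − 25 = -1.4
x=11: ŷ = -20 + 5·11 = 35; e = 38 − 35 = 3
x=13: ŷ = -20 + 5·13 = 45; e = 43.6 − 45 = -1.4
x=14: ŷ = -20 + 5·14 = 50; e = 50 − 50 = 0
SSE = 7.84 + 14.44 + 0.64 + 1.96 + 9 + 1.96 + 0 = 35.84
s = √(35.84/5) = 2.67731
e/s = -3.8 / 2.67731 = -1.419

-1.419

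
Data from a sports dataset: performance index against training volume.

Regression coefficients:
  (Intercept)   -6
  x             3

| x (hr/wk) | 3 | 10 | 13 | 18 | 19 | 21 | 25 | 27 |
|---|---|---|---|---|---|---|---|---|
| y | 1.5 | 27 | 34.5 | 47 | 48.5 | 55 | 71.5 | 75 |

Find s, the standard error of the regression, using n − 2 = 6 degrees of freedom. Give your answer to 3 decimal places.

x=3: ŷ = -6 + 3·3 = 3; r = 1.5 − 3 = -1.5
x=10: ŷ = -6 + 3·10 = 24; r = 27 − 24 = 3
x=13: ŷ = -6 + 3·13 = 33; r = 34.5 − 33 = 1.5
x=18: ŷ = -6 + 3·18 = 48; r = 47 − 48 = -1
x=19: ŷ = -6 + 3·19 = 51; r = 48.5 − 51 = -2.5
x=21: ŷ = -6 + 3·21 = 57; r = 55 − 57 = -2
x=25: ŷ = -6 + 3·25 = 69; r = 71.5 − 69 = 2.5
x=27: ŷ = -6 + 3·27 = 75; r = 75 − 75 = 0
SSE = 2.25 + 9 + 2.25 + 1 + 6.25 + 4 + 6.25 + 0 = 31
s = √(31/6) = √5.16667 ≈ 2.273

s = 2.273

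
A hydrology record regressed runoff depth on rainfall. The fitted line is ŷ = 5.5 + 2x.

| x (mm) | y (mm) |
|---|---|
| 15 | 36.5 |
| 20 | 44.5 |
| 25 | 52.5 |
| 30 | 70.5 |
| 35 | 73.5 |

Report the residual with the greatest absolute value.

x=15: ŷ = 5.5 + 2·15 = 35.5; e = 36.5 − 35.5 = 1
x=20: ŷ = 5.5 + 2·20 = 45.5; e = 44.5 − 45.5 = -1
x=25: ŷ = 5.5 + 2·25 = 55.5; e = 52.5 − 55.5 = -3
x=30: ŷ = 5.5 + 2·30 = 65.5; e = 70.5 − 65.5 = 5
x=35: ŷ = 5.5 + 2·35 = 75.5; e = 73.5 − 75.5 = -2
Largest |e| is 5 at x = 30, residual 5.

e = 5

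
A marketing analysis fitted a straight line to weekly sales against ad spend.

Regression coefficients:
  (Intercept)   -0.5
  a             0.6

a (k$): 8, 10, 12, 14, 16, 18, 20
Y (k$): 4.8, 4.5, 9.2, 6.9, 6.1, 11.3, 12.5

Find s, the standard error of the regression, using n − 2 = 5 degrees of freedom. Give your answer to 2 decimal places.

s = 1.97

a=8: ŷ = -0.5 + 0.6·8 = 4.3; e = 4.8 − 4.3 = 0.5
a=10: ŷ = -0.5 + 0.6·10 = 5.5; e = 4.5 − 5.5 = -1
a=12: ŷ = -0.5 + 0.6·12 = 6.7; e = 9.2 − 6.7 = 2.5
a=14: ŷ = -0.5 + 0.6·14 = 7.9; e = 6.9 − 7.9 = -1
a=16: ŷ = -0.5 + 0.6·16 = 9.1; e = 6.1 − 9.1 = -3
a=18: ŷ = -0.5 + 0.6·18 = 10.3; e = 11.3 − 10.3 = 1
a=20: ŷ = -0.5 + 0.6·20 = 11.5; e = 12.5 − 11.5 = 1
SSE = 0.25 + 1 + 6.25 + 1 + 9 + 1 + 1 = 19.5
s = √(19.5/5) = √3.9 ≈ 1.97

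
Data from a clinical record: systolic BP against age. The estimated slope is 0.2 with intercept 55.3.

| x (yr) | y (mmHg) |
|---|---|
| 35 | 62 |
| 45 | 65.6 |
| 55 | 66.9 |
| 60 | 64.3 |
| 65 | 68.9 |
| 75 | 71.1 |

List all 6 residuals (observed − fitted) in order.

x=35: ŷ = 55.3 + 0.2·35 = 62.3; r = 62 − 62.3 = -0.3
x=45: ŷ = 55.3 + 0.2·45 = 64.3; r = 65.6 − 64.3 = 1.3
x=55: ŷ = 55.3 + 0.2·55 = 66.3; r = 66.9 − 66.3 = 0.6
x=60: ŷ = 55.3 + 0.2·60 = 67.3; r = 64.3 − 67.3 = -3
x=65: ŷ = 55.3 + 0.2·65 = 68.3; r = 68.9 − 68.3 = 0.6
x=75: ŷ = 55.3 + 0.2·75 = 70.3; r = 71.1 − 70.3 = 0.8

-0.3, 1.3, 0.6, -3, 0.6, 0.8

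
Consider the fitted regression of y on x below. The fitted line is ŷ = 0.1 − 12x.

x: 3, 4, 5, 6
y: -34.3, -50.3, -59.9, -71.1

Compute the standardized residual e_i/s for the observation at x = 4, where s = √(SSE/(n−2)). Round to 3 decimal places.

-1.134

x=3: ŷ = 0.1 − 12·3 = -35.9; e = -34.3 − (-35.9) = 1.6
x=4: ŷ = 0.1 − 12·4 = -47.9; e = -50.3 − (-47.9) = -2.4
x=5: ŷ = 0.1 − 12·5 = -59.9; e = -59.9 − (-59.9) = 0
x=6: ŷ = 0.1 − 12·6 = -71.9; e = -71.1 − (-71.9) = 0.8
SSE = 2.56 + 5.76 + 0 + 0.64 = 8.96
s = √(8.96/2) = 2.1166
e/s = -2.4 / 2.1166 = -1.134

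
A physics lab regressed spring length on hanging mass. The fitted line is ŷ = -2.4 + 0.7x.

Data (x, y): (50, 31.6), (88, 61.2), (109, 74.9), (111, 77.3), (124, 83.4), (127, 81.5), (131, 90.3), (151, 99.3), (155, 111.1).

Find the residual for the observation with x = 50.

e = -1

ŷ = -2.4 + 0.7·50 = 32.6
e = 31.6 − 32.6 = -1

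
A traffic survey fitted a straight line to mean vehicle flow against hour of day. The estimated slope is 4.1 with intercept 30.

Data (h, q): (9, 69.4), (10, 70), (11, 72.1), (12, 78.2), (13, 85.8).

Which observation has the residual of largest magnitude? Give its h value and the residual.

h = 11, e = -3

h=9: q̂ = 30 + 4.1·9 = 66.9; e = 69.4 − 66.9 = 2.5
h=10: q̂ = 30 + 4.1·10 = 71; e = 70 − 71 = -1
h=11: q̂ = 30 + 4.1·11 = 75.1; e = 72.1 − 75.1 = -3
h=12: q̂ = 30 + 4.1·12 = 79.2; e = 78.2 − 79.2 = -1
h=13: q̂ = 30 + 4.1·13 = 83.3; e = 85.8 − 83.3 = 2.5
Largest |e| is 3 at h = 11, residual -3.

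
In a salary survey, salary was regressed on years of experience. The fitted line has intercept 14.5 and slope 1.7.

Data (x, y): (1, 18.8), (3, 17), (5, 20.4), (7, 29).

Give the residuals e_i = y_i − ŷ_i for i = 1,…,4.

x=1: ŷ = 14.5 + 1.7·1 = 16.2; e = 18.8 − 16.2 = 2.6
x=3: ŷ = 14.5 + 1.7·3 = 19.6; e = 17 − 19.6 = -2.6
x=5: ŷ = 14.5 + 1.7·5 = 23; e = 20.4 − 23 = -2.6
x=7: ŷ = 14.5 + 1.7·7 = 26.4; e = 29 − 26.4 = 2.6

2.6, -2.6, -2.6, 2.6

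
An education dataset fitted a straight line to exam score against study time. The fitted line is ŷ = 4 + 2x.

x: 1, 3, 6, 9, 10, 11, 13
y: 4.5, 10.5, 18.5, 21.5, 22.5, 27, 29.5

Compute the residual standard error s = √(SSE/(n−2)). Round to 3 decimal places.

x=1: ŷ = 4 + 2·1 = 6; r = 4.5 − 6 = -1.5
x=3: ŷ = 4 + 2·3 = 10; r = 10.5 − 10 = 0.5
x=6: ŷ = 4 + 2·6 = 16; r = 18.5 − 16 = 2.5
x=9: ŷ = 4 + 2·9 = 22; r = 21.5 − 22 = -0.5
x=10: ŷ = 4 + 2·10 = 24; r = 22.5 − 24 = -1.5
x=11: ŷ = 4 + 2·11 = 26; r = 27 − 26 = 1
x=13: ŷ = 4 + 2·13 = 30; r = 29.5 − 30 = -0.5
SSE = 2.25 + 0.25 + 6.25 + 0.25 + 2.25 + 1 + 0.25 = 12.5
s = √(12.5/5) = √2.5 ≈ 1.581

s = 1.581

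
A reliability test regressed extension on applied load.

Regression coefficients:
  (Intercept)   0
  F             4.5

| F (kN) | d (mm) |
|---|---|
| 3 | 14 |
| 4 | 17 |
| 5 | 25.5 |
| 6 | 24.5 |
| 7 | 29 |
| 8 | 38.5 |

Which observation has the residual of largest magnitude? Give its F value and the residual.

F = 5, r = 3

F=3: d̂ = 4.5·3 = 13.5; r = 14 − 13.5 = 0.5
F=4: d̂ = 4.5·4 = 18; r = 17 − 18 = -1
F=5: d̂ = 4.5·5 = 22.5; r = 25.5 − 22.5 = 3
F=6: d̂ = 4.5·6 = 27; r = 24.5 − 27 = -2.5
F=7: d̂ = 4.5·7 = 31.5; r = 29 − 31.5 = -2.5
F=8: d̂ = 4.5·8 = 36; r = 38.5 − 36 = 2.5
Largest |r| is 3 at F = 5, residual 3.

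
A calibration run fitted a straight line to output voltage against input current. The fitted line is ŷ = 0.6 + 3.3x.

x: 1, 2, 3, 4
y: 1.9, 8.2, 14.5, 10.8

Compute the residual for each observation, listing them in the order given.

-2, 1, 4, -3

x=1: ŷ = 0.6 + 3.3·1 = 3.9; r = 1.9 − 3.9 = -2
x=2: ŷ = 0.6 + 3.3·2 = 7.2; r = 8.2 − 7.2 = 1
x=3: ŷ = 0.6 + 3.3·3 = 10.5; r = 14.5 − 10.5 = 4
x=4: ŷ = 0.6 + 3.3·4 = 13.8; r = 10.8 − 13.8 = -3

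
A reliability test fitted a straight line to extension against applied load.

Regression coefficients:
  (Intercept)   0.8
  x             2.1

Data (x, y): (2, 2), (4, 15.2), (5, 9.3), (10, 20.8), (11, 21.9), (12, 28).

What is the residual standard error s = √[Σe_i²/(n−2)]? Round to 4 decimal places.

x=2: ŷ = 0.8 + 2.1·2 = 5; e = 2 − 5 = -3
x=4: ŷ = 0.8 + 2.1·4 = 9.2; e = 15.2 − 9.2 = 6
x=5: ŷ = 0.8 + 2.1·5 = 11.3; e = 9.3 − 11.3 = -2
x=10: ŷ = 0.8 + 2.1·10 = 21.8; e = 20.8 − 21.8 = -1
x=11: ŷ = 0.8 + 2.1·11 = 23.9; e = 21.9 − 23.9 = -2
x=12: ŷ = 0.8 + 2.1·12 = 26; e = 28 − 26 = 2
SSE = 9 + 36 + 4 + 1 + 4 + 4 = 58
s = √(58/4) = √14.5 ≈ 3.8079

s = 3.8079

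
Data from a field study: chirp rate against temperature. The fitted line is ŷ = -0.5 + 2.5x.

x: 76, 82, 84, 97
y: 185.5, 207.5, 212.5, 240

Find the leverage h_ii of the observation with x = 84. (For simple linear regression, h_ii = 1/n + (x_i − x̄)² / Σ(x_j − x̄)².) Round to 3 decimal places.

x̄ = (76 + 82 + 84 + 97)/4 = 84.75
Σ(x − x̄)² = 76.5625 + 7.5625 + 0.5625 + 150.062 = 234.75
h = 1/4 + (-0.75)²/234.75 = 0.25 + 0.00239617 = 0.252

h = 0.252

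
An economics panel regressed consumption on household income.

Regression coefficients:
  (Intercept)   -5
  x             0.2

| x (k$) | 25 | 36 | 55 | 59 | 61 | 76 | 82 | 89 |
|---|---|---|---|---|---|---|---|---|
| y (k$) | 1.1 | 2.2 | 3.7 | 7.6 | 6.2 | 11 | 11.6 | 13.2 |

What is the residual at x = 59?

e = 0.8

ŷ = -5 + 0.2·59 = 6.8
e = 7.6 − 6.8 = 0.8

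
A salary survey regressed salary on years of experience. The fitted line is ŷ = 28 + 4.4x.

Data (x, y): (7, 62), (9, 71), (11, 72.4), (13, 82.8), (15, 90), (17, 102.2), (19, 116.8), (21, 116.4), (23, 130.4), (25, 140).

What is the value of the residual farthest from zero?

x=7: ŷ = 28 + 4.4·7 = 58.8; r = 62 − 58.8 = 3.2
x=9: ŷ = 28 + 4.4·9 = 67.6; r = 71 − 67.6 = 3.4
x=11: ŷ = 28 + 4.4·11 = 76.4; r = 72.4 − 76.4 = -4
x=13: ŷ = 28 + 4.4·13 = 85.2; r = 82.8 − 85.2 = -2.4
x=15: ŷ = 28 + 4.4·15 = 94; r = 90 − 94 = -4
x=17: ŷ = 28 + 4.4·17 = 102.8; r = 102.2 − 102.8 = -0.6
x=19: ŷ = 28 + 4.4·19 = 111.6; r = 116.8 − 111.6 = 5.2
x=21: ŷ = 28 + 4.4·21 = 120.4; r = 116.4 − 120.4 = -4
x=23: ŷ = 28 + 4.4·23 = 129.2; r = 130.4 − 129.2 = 1.2
x=25: ŷ = 28 + 4.4·25 = 138; r = 140 − 138 = 2
Largest |r| is 5.2 at x = 19, residual 5.2.

r = 5.2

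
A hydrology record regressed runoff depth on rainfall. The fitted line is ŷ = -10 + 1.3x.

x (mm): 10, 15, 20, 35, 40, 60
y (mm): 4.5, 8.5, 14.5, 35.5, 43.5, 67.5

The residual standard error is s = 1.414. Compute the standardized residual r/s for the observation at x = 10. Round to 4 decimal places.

ŷ = -10 + 1.3·10 = 3
r = 4.5 − 3 = 1.5
r/s = 1.5 / 1.414 = 1.0608

1.0608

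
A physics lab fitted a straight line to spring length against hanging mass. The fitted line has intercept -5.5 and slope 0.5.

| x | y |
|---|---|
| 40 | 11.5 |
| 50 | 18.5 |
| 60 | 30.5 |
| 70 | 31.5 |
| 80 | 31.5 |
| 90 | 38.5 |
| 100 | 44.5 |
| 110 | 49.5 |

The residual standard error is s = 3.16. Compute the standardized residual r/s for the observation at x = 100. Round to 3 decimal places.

0.000

ŷ = -5.5 + 0.5·100 = 44.5
r = 44.5 − 44.5 = 0
r/s = 0 / 3.16 = 0.000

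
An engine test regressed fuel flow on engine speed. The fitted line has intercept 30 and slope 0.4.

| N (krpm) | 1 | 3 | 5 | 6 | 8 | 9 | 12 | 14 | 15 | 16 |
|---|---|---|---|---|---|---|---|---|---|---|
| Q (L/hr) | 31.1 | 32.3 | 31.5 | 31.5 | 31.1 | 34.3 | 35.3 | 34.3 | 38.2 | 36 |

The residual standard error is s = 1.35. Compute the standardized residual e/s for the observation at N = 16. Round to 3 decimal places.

-0.296

ŷ = 30 + 0.4·16 = 36.4
e = 36 − 36.4 = -0.4
e/s = -0.4 / 1.35 = -0.296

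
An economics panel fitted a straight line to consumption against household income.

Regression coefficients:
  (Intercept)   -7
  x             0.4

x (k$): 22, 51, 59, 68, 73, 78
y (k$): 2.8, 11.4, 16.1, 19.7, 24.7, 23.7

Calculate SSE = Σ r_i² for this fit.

SSE = 12

x=22: ŷ = -7 + 0.4·22 = 1.8; r = 2.8 − 1.8 = 1
x=51: ŷ = -7 + 0.4·51 = 13.4; r = 11.4 − 13.4 = -2
x=59: ŷ = -7 + 0.4·59 = 16.6; r = 16.1 − 16.6 = -0.5
x=68: ŷ = -7 + 0.4·68 = 20.2; r = 19.7 − 20.2 = -0.5
x=73: ŷ = -7 + 0.4·73 = 22.2; r = 24.7 − 22.2 = 2.5
x=78: ŷ = -7 + 0.4·78 = 24.2; r = 23.7 − 24.2 = -0.5
SSE = 1 + 4 + 0.25 + 0.25 + 6.25 + 0.25 = 12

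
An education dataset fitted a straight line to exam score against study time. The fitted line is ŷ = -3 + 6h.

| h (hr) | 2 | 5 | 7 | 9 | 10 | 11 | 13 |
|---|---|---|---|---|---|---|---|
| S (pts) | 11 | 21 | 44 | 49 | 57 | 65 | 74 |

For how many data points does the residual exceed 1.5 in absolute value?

5

h=2: ŷ = -3 + 6·2 = 9; e = 11 − 9 = 2
h=5: ŷ = -3 + 6·5 = 27; e = 21 − 27 = -6
h=7: ŷ = -3 + 6·7 = 39; e = 44 − 39 = 5
h=9: ŷ = -3 + 6·9 = 51; e = 49 − 51 = -2
h=10: ŷ = -3 + 6·10 = 57; e = 57 − 57 = 0
h=11: ŷ = -3 + 6·11 = 63; e = 65 − 63 = 2
h=13: ŷ = -3 + 6·13 = 75; e = 74 − 75 = -1
|e| > 1.5: h=2 (|e|=2), h=5 (|e|=6), h=7 (|e|=5), h=9 (|e|=2), h=11 (|e|=2) → 5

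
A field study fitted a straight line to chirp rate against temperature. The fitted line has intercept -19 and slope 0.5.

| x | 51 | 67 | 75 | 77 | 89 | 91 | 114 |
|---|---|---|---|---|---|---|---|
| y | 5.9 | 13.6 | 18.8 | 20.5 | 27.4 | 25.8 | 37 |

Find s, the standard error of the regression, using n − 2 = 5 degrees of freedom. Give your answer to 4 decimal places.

s = 1.2133

x=51: ŷ = -19 + 0.5·51 = 6.5; e = 5.9 − 6.5 = -0.6
x=67: ŷ = -19 + 0.5·67 = 14.5; e = 13.6 − 14.5 = -0.9
x=75: ŷ = -19 + 0.5·75 = 18.5; e = 18.8 − 18.5 = 0.3
x=77: ŷ = -19 + 0.5·77 = 19.5; e = 20.5 − 19.5 = 1
x=89: ŷ = -19 + 0.5·89 = 25.5; e = 27.4 − 25.5 = 1.9
x=91: ŷ = -19 + 0.5·91 = 26.5; e = 25.8 − 26.5 = -0.7
x=114: ŷ = -19 + 0.5·114 = 38; e = 37 − 38 = -1
SSE = 0.36 + 0.81 + 0.09 + 1 + 3.61 + 0.49 + 1 = 7.36
s = √(7.36/5) = √1.472 ≈ 1.2133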